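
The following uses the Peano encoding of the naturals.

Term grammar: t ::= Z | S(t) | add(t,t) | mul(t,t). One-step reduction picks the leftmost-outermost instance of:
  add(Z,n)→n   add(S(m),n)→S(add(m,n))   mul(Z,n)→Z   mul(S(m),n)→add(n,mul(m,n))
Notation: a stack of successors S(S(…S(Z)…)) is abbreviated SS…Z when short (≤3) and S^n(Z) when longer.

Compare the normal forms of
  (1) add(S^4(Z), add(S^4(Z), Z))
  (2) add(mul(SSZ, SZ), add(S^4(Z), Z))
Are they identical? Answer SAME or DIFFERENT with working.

Answer: DIFFERENT — A ⇓ S^8(Z), B ⇓ S^6(Z)

Reduction:
Term A:
  start: add(S^4(Z), add(S^4(Z), Z))
  step 1: S(add(SSSZ, add(S^4(Z), Z)))
  step 2: S(S(add(SSZ, add(S^4(Z), Z))))
  step 3: S(S(S(add(SZ, add(S^4(Z), Z)))))
  step 4: S(S(S(S(add(Z, add(S^4(Z), Z))))))
  step 5: S(S(S(S(add(S^4(Z), Z)))))
  step 6: S(S(S(S(S(add(SSSZ, Z))))))
  step 7: S(S(S(S(S(S(add(SSZ, Z)))))))
  step 8: S(S(S(S(S(S(S(add(SZ, Z))))))))
  step 9: S(S(S(S(S(S(S(S(add(Z, Z)))))))))
  step 10: S^8(Z)

Term B:
  start: add(mul(SSZ, SZ), add(S^4(Z), Z))
  step 1: add(add(SZ, mul(SZ, SZ)), add(S^4(Z), Z))
  step 2: add(S(add(Z, mul(SZ, SZ))), add(S^4(Z), Z))
  step 3: S(add(add(Z, mul(SZ, SZ)), add(S^4(Z), Z)))
  step 4: S(add(mul(SZ, SZ), add(S^4(Z), Z)))
  step 5: S(add(add(SZ, mul(Z, SZ)), add(S^4(Z), Z)))
  step 6: S(add(S(add(Z, mul(Z, SZ))), add(S^4(Z), Z)))
  step 7: S(S(add(add(Z, mul(Z, SZ)), add(S^4(Z), Z))))
  step 8: S(S(add(mul(Z, SZ), add(S^4(Z), Z))))
  step 9: S(S(add(Z, add(S^4(Z), Z))))
  step 10: S(S(add(S^4(Z), Z)))
  step 11: S(S(S(add(SSSZ, Z))))
  step 12: S(S(S(S(add(SSZ, Z)))))
  step 13: S(S(S(S(S(add(SZ, Z))))))
  step 14: S(S(S(S(S(S(add(Z, Z)))))))
  step 15: S^6(Z)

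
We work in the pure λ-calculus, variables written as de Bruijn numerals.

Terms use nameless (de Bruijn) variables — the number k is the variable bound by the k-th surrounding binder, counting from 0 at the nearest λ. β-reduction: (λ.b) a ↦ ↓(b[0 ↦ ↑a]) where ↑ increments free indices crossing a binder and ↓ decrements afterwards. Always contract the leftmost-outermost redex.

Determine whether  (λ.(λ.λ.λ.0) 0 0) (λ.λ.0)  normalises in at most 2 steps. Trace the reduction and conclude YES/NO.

  start: (λ.(λ.λ.λ.0) 0 0) (λ.λ.0)
  →1  (λ.λ.λ.0) (λ.λ.0) (λ.λ.0)
  →2  (λ.λ.0) (λ.λ.0)

Answer: NO — after 2 steps the term is (λ.λ.0) (λ.λ.0), not yet normal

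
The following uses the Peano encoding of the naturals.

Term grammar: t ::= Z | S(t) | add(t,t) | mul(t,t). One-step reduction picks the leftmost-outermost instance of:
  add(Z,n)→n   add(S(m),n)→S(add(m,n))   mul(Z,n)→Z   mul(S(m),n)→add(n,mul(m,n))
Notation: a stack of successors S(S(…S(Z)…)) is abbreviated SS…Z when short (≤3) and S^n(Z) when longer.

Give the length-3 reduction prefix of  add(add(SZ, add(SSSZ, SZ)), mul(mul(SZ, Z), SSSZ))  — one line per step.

  start: add(add(SZ, add(SSSZ, SZ)), mul(mul(SZ, Z), SSSZ))
  →1  add(S(add(Z, add(SSSZ, SZ))), mul(mul(SZ, Z), SSSZ))
  →2  S(add(add(Z, add(SSSZ, SZ)), mul(mul(SZ, Z), SSSZ)))
  →3  S(add(add(SSSZ, SZ), mul(mul(SZ, Z), SSSZ)))

Answer: after 3 steps: S(add(add(SSSZ, SZ), mul(mul(SZ, Z), SSSZ)))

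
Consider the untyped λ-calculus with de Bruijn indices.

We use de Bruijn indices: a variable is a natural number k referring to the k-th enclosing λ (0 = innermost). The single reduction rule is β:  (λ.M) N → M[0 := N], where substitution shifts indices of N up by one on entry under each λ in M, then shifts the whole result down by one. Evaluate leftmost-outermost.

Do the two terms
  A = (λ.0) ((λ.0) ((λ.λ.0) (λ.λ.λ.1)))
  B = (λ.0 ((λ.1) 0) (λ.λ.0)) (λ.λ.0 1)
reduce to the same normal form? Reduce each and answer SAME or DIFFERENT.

Term A:
  start: (λ.0) ((λ.0) ((λ.λ.0) (λ.λ.λ.1)))
  step 1: (λ.0) ((λ.λ.0) (λ.λ.λ.1))
  step 2: (λ.λ.0) (λ.λ.λ.1)
  step 3: λ.0

Term B:
  start: (λ.0 ((λ.1) 0) (λ.λ.0)) (λ.λ.0 1)
  step 1: (λ.λ.0 1) ((λ.λ.λ.0 1) (λ.λ.0 1)) (λ.λ.0)
  step 2: (λ.0 ((λ.λ.λ.0 1) (λ.λ.0 1))) (λ.λ.0)
  step 3: (λ.λ.0) ((λ.λ.λ.0 1) (λ.λ.0 1))
  step 4: λ.0

Answer: SAME — A ⇓ λ.0, B ⇓ λ.0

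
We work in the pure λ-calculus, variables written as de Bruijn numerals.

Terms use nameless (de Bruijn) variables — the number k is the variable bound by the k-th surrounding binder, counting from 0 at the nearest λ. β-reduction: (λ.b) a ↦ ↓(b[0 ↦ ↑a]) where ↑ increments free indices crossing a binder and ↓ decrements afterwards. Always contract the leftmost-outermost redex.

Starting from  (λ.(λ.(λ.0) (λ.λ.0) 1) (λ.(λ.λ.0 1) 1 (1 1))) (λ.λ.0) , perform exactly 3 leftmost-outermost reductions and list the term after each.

  start: (λ.(λ.(λ.0) (λ.λ.0) 1) (λ.(λ.λ.0 1) 1 (1 1))) (λ.λ.0)
  step 1: (λ.(λ.0) (λ.λ.0) (λ.λ.0)) (λ.(λ.λ.0 1) (λ.λ.0) ((λ.λ.0) (λ.λ.0)))
  step 2: (λ.0) (λ.λ.0) (λ.λ.0)
  step 3: (λ.λ.0) (λ.λ.0)

Answer: after 3 steps: (λ.λ.0) (λ.λ.0)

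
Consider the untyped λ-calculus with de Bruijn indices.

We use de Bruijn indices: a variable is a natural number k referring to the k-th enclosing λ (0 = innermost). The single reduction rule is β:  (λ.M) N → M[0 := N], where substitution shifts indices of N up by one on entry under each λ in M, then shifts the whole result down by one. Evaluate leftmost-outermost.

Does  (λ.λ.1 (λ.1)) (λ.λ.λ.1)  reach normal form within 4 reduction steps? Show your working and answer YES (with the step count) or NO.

  start: (λ.λ.1 (λ.1)) (λ.λ.λ.1)
  [1] λ.(λ.λ.λ.1) (λ.1)
  [2] λ.λ.λ.1

Answer: YES — reaches normal form λ.λ.λ.1 in 2 ≤ 4 steps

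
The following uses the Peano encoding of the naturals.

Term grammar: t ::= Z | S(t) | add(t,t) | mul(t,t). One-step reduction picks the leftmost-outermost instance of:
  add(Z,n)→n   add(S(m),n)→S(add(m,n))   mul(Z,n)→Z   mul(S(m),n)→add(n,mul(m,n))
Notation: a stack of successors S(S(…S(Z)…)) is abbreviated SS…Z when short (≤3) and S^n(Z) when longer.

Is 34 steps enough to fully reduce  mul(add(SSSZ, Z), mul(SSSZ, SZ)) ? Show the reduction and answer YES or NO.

  start: mul(add(SSSZ, Z), mul(SSSZ, SZ))
  →1  mul(S(add(SSZ, Z)), mul(SSSZ, SZ))
  →2  add(mul(SSSZ, SZ), mul(add(SSZ, Z), mul(SSSZ, SZ)))
  →3  add(add(SZ, mul(SSZ, SZ)), mul(add(SSZ, Z), mul(SSSZ, SZ)))
  →4  add(S(add(Z, mul(SSZ, SZ))), mul(add(SSZ, Z), mul(SSSZ, SZ)))
  →5  S(add(add(Z, mul(SSZ, SZ)), mul(add(SSZ, Z), mul(SSSZ, SZ))))
  →6  S(add(mul(SSZ, SZ), mul(add(SSZ, Z), mul(SSSZ, SZ))))
  →7  S(add(add(SZ, mul(SZ, SZ)), mul(add(SSZ, Z), mul(SSSZ, SZ))))
  →8  S(add(S(add(Z, mul(SZ, SZ))), mul(add(SSZ, Z), mul(SSSZ, SZ))))
  →9  S(S(add(add(Z, mul(SZ, SZ)), mul(add(SSZ, Z), mul(SSSZ, SZ)))))
  →10  S(S(add(mul(SZ, SZ), mul(add(SSZ, Z), mul(SSSZ, SZ)))))
  →11  S(S(add(add(SZ, mul(Z, SZ)), mul(add(SSZ, Z), mul(SSSZ, SZ)))))
  →12  S(S(add(S(add(Z, mul(Z, SZ))), mul(add(SSZ, Z), mul(SSSZ, SZ)))))
  →13  S(S(S(add(add(Z, mul(Z, SZ)), mul(add(SSZ, Z), mul(SSSZ, SZ))))))
  →14  S(S(S(add(mul(Z, SZ), mul(add(SSZ, Z), mul(SSSZ, SZ))))))
  →15  S(S(S(add(Z, mul(add(SSZ, Z), mul(SSSZ, SZ))))))
  →16  S(S(S(mul(add(SSZ, Z), mul(SSSZ, SZ)))))
  →17  S(S(S(mul(S(add(SZ, Z)), mul(SSSZ, SZ)))))
  →18  S(S(S(add(mul(SSSZ, SZ), mul(add(SZ, Z), mul(SSSZ, SZ))))))
  →19  S(S(S(add(add(SZ, mul(SSZ, SZ)), mul(add(SZ, Z), mul(SSSZ, SZ))))))
  →20  S(S(S(add(S(add(Z, mul(SSZ, SZ))), mul(add(SZ, Z), mul(SSSZ, SZ))))))
  →21  S(S(S(S(add(add(Z, mul(SSZ, SZ)), mul(add(SZ, Z), mul(SSSZ, SZ)))))))
  →22  S(S(S(S(add(mul(SSZ, SZ), mul(add(SZ, Z), mul(SSSZ, SZ)))))))
  →23  S(S(S(S(add(add(SZ, mul(SZ, SZ)), mul(add(SZ, Z), mul(SSSZ, SZ)))))))
  →24  S(S(S(S(add(S(add(Z, mul(SZ, SZ))), mul(add(SZ, Z), mul(SSSZ, SZ)))))))
  →25  S(S(S(S(S(add(add(Z, mul(SZ, SZ)), mul(add(SZ, Z), mul(SSSZ, SZ))))))))
  →26  S(S(S(S(S(add(mul(SZ, SZ), mul(add(SZ, Z), mul(SSSZ, SZ))))))))
  →27  S(S(S(S(S(add(add(SZ, mul(Z, SZ)), mul(add(SZ, Z), mul(SSSZ, SZ))))))))
  →28  S(S(S(S(S(add(S(add(Z, mul(Z, SZ))), mul(add(SZ, Z), mul(SSSZ, SZ))))))))
  →29  S(S(S(S(S(S(add(add(Z, mul(Z, SZ)), mul(add(SZ, Z), mul(SSSZ, SZ)))))))))
  →30  S(S(S(S(S(S(add(mul(Z, SZ), mul(add(SZ, Z), mul(SSSZ, SZ)))))))))
  →31  S(S(S(S(S(S(add(Z, mul(add(SZ, Z), mul(SSSZ, SZ)))))))))
  →32  S(S(S(S(S(S(mul(add(SZ, Z), mul(SSSZ, SZ))))))))
  →33  S(S(S(S(S(S(mul(S(add(Z, Z)), mul(SSSZ, SZ))))))))
  →34  S(S(S(S(S(S(add(mul(SSSZ, SZ), mul(add(Z, Z), mul(SSSZ, SZ)))))))))

Answer: NO — after 34 steps the term is S(S(S(S(S(S(add(mul(SSSZ, SZ), mul(add(Z, Z), mul(SSSZ, SZ))))))))), not yet normal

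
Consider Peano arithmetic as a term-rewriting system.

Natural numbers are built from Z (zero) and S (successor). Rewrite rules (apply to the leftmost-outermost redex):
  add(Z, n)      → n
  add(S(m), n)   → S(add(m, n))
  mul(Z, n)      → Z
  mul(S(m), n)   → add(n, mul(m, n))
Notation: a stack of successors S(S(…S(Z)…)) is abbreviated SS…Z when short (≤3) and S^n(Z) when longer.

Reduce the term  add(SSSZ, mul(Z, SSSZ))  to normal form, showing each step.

Answer: normal form = SSSZ  (in 5 steps)

Derivation:
  start: add(SSSZ, mul(Z, SSSZ))
  →1  S(add(SSZ, mul(Z, SSSZ)))
  →2  S(S(add(SZ, mul(Z, SSSZ))))
  →3  S(S(S(add(Z, mul(Z, SSSZ)))))
  →4  S(S(S(mul(Z, SSSZ))))
  →5  SSSZ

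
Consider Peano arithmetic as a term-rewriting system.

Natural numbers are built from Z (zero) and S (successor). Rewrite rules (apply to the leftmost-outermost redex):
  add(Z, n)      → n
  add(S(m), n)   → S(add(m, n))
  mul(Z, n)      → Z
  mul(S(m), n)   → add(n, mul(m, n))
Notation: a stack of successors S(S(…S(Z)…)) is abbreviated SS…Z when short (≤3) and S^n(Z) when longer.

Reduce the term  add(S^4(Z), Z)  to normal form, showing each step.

Answer: normal form = S^4(Z)  (in 5 steps)

Reduction:
  start: add(S^4(Z), Z)
  step 1: S(add(SSSZ, Z))
  step 2: S(S(add(SSZ, Z)))
  step 3: S(S(S(add(SZ, Z))))
  step 4: S(S(S(S(add(Z, Z)))))
  step 5: S^4(Z)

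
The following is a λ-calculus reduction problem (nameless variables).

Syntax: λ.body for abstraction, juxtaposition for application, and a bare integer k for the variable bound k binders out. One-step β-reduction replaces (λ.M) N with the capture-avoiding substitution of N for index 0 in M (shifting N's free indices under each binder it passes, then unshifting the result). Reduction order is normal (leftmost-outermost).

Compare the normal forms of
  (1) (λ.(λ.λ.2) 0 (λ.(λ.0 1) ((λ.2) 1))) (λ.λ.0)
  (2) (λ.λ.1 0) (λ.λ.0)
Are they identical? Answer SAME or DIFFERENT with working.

Term A:
  start: (λ.(λ.λ.2) 0 (λ.(λ.0 1) ((λ.2) 1))) (λ.λ.0)
  [1] (λ.λ.λ.λ.0) (λ.λ.0) (λ.(λ.0 1) ((λ.λ.λ.0) (λ.λ.0)))
  [2] (λ.λ.λ.0) (λ.(λ.0 1) ((λ.λ.λ.0) (λ.λ.0)))
  [3] λ.λ.0

Term B:
  start: (λ.λ.1 0) (λ.λ.0)
  [1] λ.(λ.λ.0) 0
  [2] λ.λ.0

Answer: SAME — A ⇓ λ.λ.0, B ⇓ λ.λ.0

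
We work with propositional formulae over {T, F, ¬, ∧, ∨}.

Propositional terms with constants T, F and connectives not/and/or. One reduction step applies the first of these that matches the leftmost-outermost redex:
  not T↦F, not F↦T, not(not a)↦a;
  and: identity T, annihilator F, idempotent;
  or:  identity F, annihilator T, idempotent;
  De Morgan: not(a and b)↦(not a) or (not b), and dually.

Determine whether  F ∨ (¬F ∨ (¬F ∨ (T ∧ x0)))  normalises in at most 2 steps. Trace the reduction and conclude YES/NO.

  start: F ∨ (¬F ∨ (¬F ∨ (T ∧ x0)))
  step 1: ¬F ∨ (¬F ∨ (T ∧ x0))
  step 2: T ∨ (¬F ∨ (T ∧ x0))

Answer: NO — after 2 steps the term is T ∨ (¬F ∨ (T ∧ x0)), not yet normal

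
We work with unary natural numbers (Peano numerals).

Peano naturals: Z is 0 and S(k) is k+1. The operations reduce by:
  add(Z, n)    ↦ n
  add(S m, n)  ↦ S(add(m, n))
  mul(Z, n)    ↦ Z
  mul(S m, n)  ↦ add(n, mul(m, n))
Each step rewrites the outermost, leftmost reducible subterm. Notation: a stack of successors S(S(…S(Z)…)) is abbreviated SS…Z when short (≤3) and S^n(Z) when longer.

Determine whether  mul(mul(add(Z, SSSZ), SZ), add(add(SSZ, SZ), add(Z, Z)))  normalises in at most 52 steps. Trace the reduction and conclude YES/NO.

Answer: YES — reaches normal form S^9(Z) in 51 ≤ 52 steps

Reduction:
  start: mul(mul(add(Z, SSSZ), SZ), add(add(SSZ, SZ), add(Z, Z)))
  step 1: mul(mul(SSSZ, SZ), add(add(SSZ, SZ), add(Z, Z)))
  step 2: mul(add(SZ, mul(SSZ, SZ)), add(add(SSZ, SZ), add(Z, Z)))
  step 3: mul(S(add(Z, mul(SSZ, SZ))), add(add(SSZ, SZ), add(Z, Z)))
  step 4: add(add(add(SSZ, SZ), add(Z, Z)), mul(add(Z, mul(SSZ, SZ)), add(add(SSZ, SZ), add(Z, Z))))
  step 5: add(add(S(add(SZ, SZ)), add(Z, Z)), mul(add(Z, mul(SSZ, SZ)), add(add(SSZ, SZ), add(Z, Z))))
  step 6: add(S(add(add(SZ, SZ), add(Z, Z))), mul(add(Z, mul(SSZ, SZ)), add(add(SSZ, SZ), add(Z, Z))))
  step 7: S(add(add(add(SZ, SZ), add(Z, Z)), mul(add(Z, mul(SSZ, SZ)), add(add(SSZ, SZ), add(Z, Z)))))
  step 8: S(add(add(S(add(Z, SZ)), add(Z, Z)), mul(add(Z, mul(SSZ, SZ)), add(add(SSZ, SZ), add(Z, Z)))))
  step 9: S(add(S(add(add(Z, SZ), add(Z, Z))), mul(add(Z, mul(SSZ, SZ)), add(add(SSZ, SZ), add(Z, Z)))))
  step 10: S(S(add(add(add(Z, SZ), add(Z, Z)), mul(add(Z, mul(SSZ, SZ)), add(add(SSZ, SZ), add(Z, Z))))))
  step 11: S(S(add(add(SZ, add(Z, Z)), mul(add(Z, mul(SSZ, SZ)), add(add(SSZ, SZ), add(Z, Z))))))
  step 12: S(S(add(S(add(Z, add(Z, Z))), mul(add(Z, mul(SSZ, SZ)), add(add(SSZ, SZ), add(Z, Z))))))
  step 13: S(S(S(add(add(Z, add(Z, Z)), mul(add(Z, mul(SSZ, SZ)), add(add(SSZ, SZ), add(Z, Z)))))))
  step 14: S(S(S(add(add(Z, Z), mul(add(Z, mul(SSZ, SZ)), add(add(SSZ, SZ), add(Z, Z)))))))
  step 15: S(S(S(add(Z, mul(add(Z, mul(SSZ, SZ)), add(add(SSZ, SZ), add(Z, Z)))))))
  step 16: S(S(S(mul(add(Z, mul(SSZ, SZ)), add(add(SSZ, SZ), add(Z, Z))))))
  step 17: S(S(S(mul(mul(SSZ, SZ), add(add(SSZ, SZ), add(Z, Z))))))
  step 18: S(S(S(mul(add(SZ, mul(SZ, SZ)), add(add(SSZ, SZ), add(Z, Z))))))
  step 19: S(S(S(mul(S(add(Z, mul(SZ, SZ))), add(add(SSZ, SZ), add(Z, Z))))))
  step 20: S(S(S(add(add(add(SSZ, SZ), add(Z, Z)), mul(add(Z, mul(SZ, SZ)), add(add(SSZ, SZ), add(Z, Z)))))))
  step 21: S(S(S(add(add(S(add(SZ, SZ)), add(Z, Z)), mul(add(Z, mul(SZ, SZ)), add(add(SSZ, SZ), add(Z, Z)))))))
  step 22: S(S(S(add(S(add(add(SZ, SZ), add(Z, Z))), mul(add(Z, mul(SZ, SZ)), add(add(SSZ, SZ), add(Z, Z)))))))
  step 23: S(S(S(S(add(add(add(SZ, SZ), add(Z, Z)), mul(add(Z, mul(SZ, SZ)), add(add(SSZ, SZ), add(Z, Z))))))))
  step 24: S(S(S(S(add(add(S(add(Z, SZ)), add(Z, Z)), mul(add(Z, mul(SZ, SZ)), add(add(SSZ, SZ), add(Z, Z))))))))
  step 25: S(S(S(S(add(S(add(add(Z, SZ), add(Z, Z))), mul(add(Z, mul(SZ, SZ)), add(add(SSZ, SZ), add(Z, Z))))))))
  step 26: S(S(S(S(S(add(add(add(Z, SZ), add(Z, Z)), mul(add(Z, mul(SZ, SZ)), add(add(SSZ, SZ), add(Z, Z)))))))))
  step 27: S(S(S(S(S(add(add(SZ, add(Z, Z)), mul(add(Z, mul(SZ, SZ)), add(add(SSZ, SZ), add(Z, Z)))))))))
  step 28: S(S(S(S(S(add(S(add(Z, add(Z, Z))), mul(add(Z, mul(SZ, SZ)), add(add(SSZ, SZ), add(Z, Z)))))))))
  step 29: S(S(S(S(S(S(add(add(Z, add(Z, Z)), mul(add(Z, mul(SZ, SZ)), add(add(SSZ, SZ), add(Z, Z))))))))))
  step 30: S(S(S(S(S(S(add(add(Z, Z), mul(add(Z, mul(SZ, SZ)), add(add(SSZ, SZ), add(Z, Z))))))))))
  step 31: S(S(S(S(S(S(add(Z, mul(add(Z, mul(SZ, SZ)), add(add(SSZ, SZ), add(Z, Z))))))))))
  step 32: S(S(S(S(S(S(mul(add(Z, mul(SZ, SZ)), add(add(SSZ, SZ), add(Z, Z)))))))))
  step 33: S(S(S(S(S(S(mul(mul(SZ, SZ), add(add(SSZ, SZ), add(Z, Z)))))))))
  step 34: S(S(S(S(S(S(mul(add(SZ, mul(Z, SZ)), add(add(SSZ, SZ), add(Z, Z)))))))))
  step 35: S(S(S(S(S(S(mul(S(add(Z, mul(Z, SZ))), add(add(SSZ, SZ), add(Z, Z)))))))))
  step 36: S(S(S(S(S(S(add(add(add(SSZ, SZ), add(Z, Z)), mul(add(Z, mul(Z, SZ)), add(add(SSZ, SZ), add(Z, Z))))))))))
  step 37: S(S(S(S(S(S(add(add(S(add(SZ, SZ)), add(Z, Z)), mul(add(Z, mul(Z, SZ)), add(add(SSZ, SZ), add(Z, Z))))))))))
  step 38: S(S(S(S(S(S(add(S(add(add(SZ, SZ), add(Z, Z))), mul(add(Z, mul(Z, SZ)), add(add(SSZ, SZ), add(Z, Z))))))))))
  step 39: S(S(S(S(S(S(S(add(add(add(SZ, SZ), add(Z, Z)), mul(add(Z, mul(Z, SZ)), add(add(SSZ, SZ), add(Z, Z)))))))))))
  step 40: S(S(S(S(S(S(S(add(add(S(add(Z, SZ)), add(Z, Z)), mul(add(Z, mul(Z, SZ)), add(add(SSZ, SZ), add(Z, Z)))))))))))
  step 41: S(S(S(S(S(S(S(add(S(add(add(Z, SZ), add(Z, Z))), mul(add(Z, mul(Z, SZ)), add(add(SSZ, SZ), add(Z, Z)))))))))))
  step 42: S(S(S(S(S(S(S(S(add(add(add(Z, SZ), add(Z, Z)), mul(add(Z, mul(Z, SZ)), add(add(SSZ, SZ), add(Z, Z))))))))))))
  step 43: S(S(S(S(S(S(S(S(add(add(SZ, add(Z, Z)), mul(add(Z, mul(Z, SZ)), add(add(SSZ, SZ), add(Z, Z))))))))))))
  step 44: S(S(S(S(S(S(S(S(add(S(add(Z, add(Z, Z))), mul(add(Z, mul(Z, SZ)), add(add(SSZ, SZ), add(Z, Z))))))))))))
  step 45: S(S(S(S(S(S(S(S(S(add(add(Z, add(Z, Z)), mul(add(Z, mul(Z, SZ)), add(add(SSZ, SZ), add(Z, Z)))))))))))))
  step 46: S(S(S(S(S(S(S(S(S(add(add(Z, Z), mul(add(Z, mul(Z, SZ)), add(add(SSZ, SZ), add(Z, Z)))))))))))))
  step 47: S(S(S(S(S(S(S(S(S(add(Z, mul(add(Z, mul(Z, SZ)), add(add(SSZ, SZ), add(Z, Z)))))))))))))
  step 48: S(S(S(S(S(S(S(S(S(mul(add(Z, mul(Z, SZ)), add(add(SSZ, SZ), add(Z, Z))))))))))))
  step 49: S(S(S(S(S(S(S(S(S(mul(mul(Z, SZ), add(add(SSZ, SZ), add(Z, Z))))))))))))
  step 50: S(S(S(S(S(S(S(S(S(mul(Z, add(add(SSZ, SZ), add(Z, Z))))))))))))
  step 51: S^9(Z)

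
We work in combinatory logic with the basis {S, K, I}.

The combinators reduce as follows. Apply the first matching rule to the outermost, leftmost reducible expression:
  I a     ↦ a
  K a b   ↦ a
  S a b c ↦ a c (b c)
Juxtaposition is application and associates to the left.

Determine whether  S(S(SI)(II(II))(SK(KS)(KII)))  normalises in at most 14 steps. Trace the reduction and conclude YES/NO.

  start: S(S(SI)(II(II))(SK(KS)(KII)))
  [1] S(SI(SK(KS)(KII))(II(II)(SK(KS)(KII))))
  [2] S(I(II(II)(SK(KS)(KII)))(SK(KS)(KII)(II(II)(SK(KS)(KII)))))
  [3] S(II(II)(SK(KS)(KII))(SK(KS)(KII)(II(II)(SK(KS)(KII)))))
  [4] S(I(II)(SK(KS)(KII))(SK(KS)(KII)(II(II)(SK(KS)(KII)))))
  [5] S(II(SK(KS)(KII))(SK(KS)(KII)(II(II)(SK(KS)(KII)))))
  [6] S(I(SK(KS)(KII))(SK(KS)(KII)(II(II)(SK(KS)(KII)))))
  [7] S(SK(KS)(KII)(SK(KS)(KII)(II(II)(SK(KS)(KII)))))
  [8] S(K(KII)(KS(KII))(SK(KS)(KII)(II(II)(SK(KS)(KII)))))
  [9] S(KII(SK(KS)(KII)(II(II)(SK(KS)(KII)))))
  [10] S(I(SK(KS)(KII)(II(II)(SK(KS)(KII)))))
  [11] S(SK(KS)(KII)(II(II)(SK(KS)(KII))))
  [12] S(K(KII)(KS(KII))(II(II)(SK(KS)(KII))))
  [13] S(KII(II(II)(SK(KS)(KII))))
  [14] S(I(II(II)(SK(KS)(KII))))

Answer: NO — after 14 steps the term is S(I(II(II)(SK(KS)(KII)))), not yet normal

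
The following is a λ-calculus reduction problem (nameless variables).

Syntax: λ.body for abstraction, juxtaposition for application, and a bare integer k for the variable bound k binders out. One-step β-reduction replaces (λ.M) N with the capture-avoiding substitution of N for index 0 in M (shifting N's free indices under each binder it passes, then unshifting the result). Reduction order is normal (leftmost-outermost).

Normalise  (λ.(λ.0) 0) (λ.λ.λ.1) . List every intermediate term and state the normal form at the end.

Answer: normal form = λ.λ.λ.1  (in 2 steps)

Reduction:
  start: (λ.(λ.0) 0) (λ.λ.λ.1)
  →1  (λ.0) (λ.λ.λ.1)
  →2  λ.λ.λ.1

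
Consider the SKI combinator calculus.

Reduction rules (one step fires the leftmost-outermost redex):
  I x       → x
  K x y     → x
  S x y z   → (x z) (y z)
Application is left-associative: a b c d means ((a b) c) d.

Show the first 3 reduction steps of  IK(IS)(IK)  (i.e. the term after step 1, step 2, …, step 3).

Answer: after 3 steps: S

Derivation:
  start: IK(IS)(IK)
  [1] K(IS)(IK)
  [2] IS
  [3] S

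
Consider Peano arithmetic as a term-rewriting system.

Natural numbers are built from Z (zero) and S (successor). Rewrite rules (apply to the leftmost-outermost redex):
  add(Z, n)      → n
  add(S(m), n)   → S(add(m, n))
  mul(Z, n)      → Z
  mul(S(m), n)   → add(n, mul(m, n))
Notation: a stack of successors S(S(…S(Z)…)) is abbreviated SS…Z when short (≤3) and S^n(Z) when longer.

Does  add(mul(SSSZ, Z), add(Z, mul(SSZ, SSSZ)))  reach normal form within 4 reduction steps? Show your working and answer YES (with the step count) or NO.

Answer: NO — after 4 steps the term is add(mul(SZ, Z), add(Z, mul(SSZ, SSSZ))), not yet normal

Derivation:
  start: add(mul(SSSZ, Z), add(Z, mul(SSZ, SSSZ)))
  →1  add(add(Z, mul(SSZ, Z)), add(Z, mul(SSZ, SSSZ)))
  →2  add(mul(SSZ, Z), add(Z, mul(SSZ, SSSZ)))
  →3  add(add(Z, mul(SZ, Z)), add(Z, mul(SSZ, SSSZ)))
  →4  add(mul(SZ, Z), add(Z, mul(SSZ, SSSZ)))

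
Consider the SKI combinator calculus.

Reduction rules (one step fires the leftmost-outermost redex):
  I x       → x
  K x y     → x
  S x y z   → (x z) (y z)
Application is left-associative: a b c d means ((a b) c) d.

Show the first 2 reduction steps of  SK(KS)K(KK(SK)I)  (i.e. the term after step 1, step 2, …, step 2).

Answer: after 2 steps: K(KK(SK)I)

Derivation:
  start: SK(KS)K(KK(SK)I)
  step 1: KK(KSK)(KK(SK)I)
  step 2: K(KK(SK)I)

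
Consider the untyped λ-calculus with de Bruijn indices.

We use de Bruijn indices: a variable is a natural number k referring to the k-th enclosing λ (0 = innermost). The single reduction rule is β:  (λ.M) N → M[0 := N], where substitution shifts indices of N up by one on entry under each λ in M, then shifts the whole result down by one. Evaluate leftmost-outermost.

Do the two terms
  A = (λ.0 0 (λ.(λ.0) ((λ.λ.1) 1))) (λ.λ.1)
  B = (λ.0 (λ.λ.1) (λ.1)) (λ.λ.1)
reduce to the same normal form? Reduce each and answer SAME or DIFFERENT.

Answer: SAME — A ⇓ λ.λ.1, B ⇓ λ.λ.1

Derivation:
Term A:
  start: (λ.0 0 (λ.(λ.0) ((λ.λ.1) 1))) (λ.λ.1)
  step 1: (λ.λ.1) (λ.λ.1) (λ.(λ.0) ((λ.λ.1) (λ.λ.1)))
  step 2: (λ.λ.λ.1) (λ.(λ.0) ((λ.λ.1) (λ.λ.1)))
  step 3: λ.λ.1

Term B:
  start: (λ.0 (λ.λ.1) (λ.1)) (λ.λ.1)
  step 1: (λ.λ.1) (λ.λ.1) (λ.λ.λ.1)
  step 2: (λ.λ.λ.1) (λ.λ.λ.1)
  step 3: λ.λ.1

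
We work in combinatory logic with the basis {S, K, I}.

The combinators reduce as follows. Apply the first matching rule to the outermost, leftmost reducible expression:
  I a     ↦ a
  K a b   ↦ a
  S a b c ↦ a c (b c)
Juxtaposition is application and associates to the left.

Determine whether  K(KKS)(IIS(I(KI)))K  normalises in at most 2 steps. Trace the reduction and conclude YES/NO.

  start: K(KKS)(IIS(I(KI)))K
  →1  KKSK
  →2  KK

Answer: YES — reaches normal form KK in 2 ≤ 2 steps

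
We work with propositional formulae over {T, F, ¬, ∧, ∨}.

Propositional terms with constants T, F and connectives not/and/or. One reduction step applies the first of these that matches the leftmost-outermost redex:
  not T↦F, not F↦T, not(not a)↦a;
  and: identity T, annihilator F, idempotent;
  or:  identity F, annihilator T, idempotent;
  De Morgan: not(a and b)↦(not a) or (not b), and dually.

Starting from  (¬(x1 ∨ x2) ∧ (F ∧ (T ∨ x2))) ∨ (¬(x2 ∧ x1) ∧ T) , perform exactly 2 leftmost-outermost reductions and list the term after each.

Answer: after 2 steps: ((¬x1 ∧ ¬x2) ∧ F) ∨ (¬(x2 ∧ x1) ∧ T)

Working:
  start: (¬(x1 ∨ x2) ∧ (F ∧ (T ∨ x2))) ∨ (¬(x2 ∧ x1) ∧ T)
  →1  ((¬x1 ∧ ¬x2) ∧ (F ∧ (T ∨ x2))) ∨ (¬(x2 ∧ x1) ∧ T)
  →2  ((¬x1 ∧ ¬x2) ∧ F) ∨ (¬(x2 ∧ x1) ∧ T)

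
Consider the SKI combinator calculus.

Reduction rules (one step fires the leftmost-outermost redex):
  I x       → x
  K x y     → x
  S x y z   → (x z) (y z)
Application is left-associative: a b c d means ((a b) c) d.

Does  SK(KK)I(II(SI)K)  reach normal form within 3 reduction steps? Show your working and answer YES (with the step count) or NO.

  start: SK(KK)I(II(SI)K)
  →1  KI(KKI)(II(SI)K)
  →2  I(II(SI)K)
  →3  II(SI)K

Answer: NO — after 3 steps the term is II(SI)K, not yet normal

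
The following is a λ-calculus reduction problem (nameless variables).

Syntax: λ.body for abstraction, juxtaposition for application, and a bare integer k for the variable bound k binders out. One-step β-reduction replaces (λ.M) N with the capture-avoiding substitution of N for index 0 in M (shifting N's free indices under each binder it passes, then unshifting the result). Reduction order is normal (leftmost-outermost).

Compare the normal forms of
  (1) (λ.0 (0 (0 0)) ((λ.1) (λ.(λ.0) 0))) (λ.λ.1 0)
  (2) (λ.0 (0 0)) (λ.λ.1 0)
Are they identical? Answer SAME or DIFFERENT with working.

Term A:
  start: (λ.0 (0 (0 0)) ((λ.1) (λ.(λ.0) 0))) (λ.λ.1 0)
  →1  (λ.λ.1 0) ((λ.λ.1 0) ((λ.λ.1 0) (λ.λ.1 0))) ((λ.λ.λ.1 0) (λ.(λ.0) 0))
  →2  (λ.(λ.λ.1 0) ((λ.λ.1 0) (λ.λ.1 0)) 0) ((λ.λ.λ.1 0) (λ.(λ.0) 0))
  →3  (λ.λ.1 0) ((λ.λ.1 0) (λ.λ.1 0)) ((λ.λ.λ.1 0) (λ.(λ.0) 0))
  →4  (λ.(λ.λ.1 0) (λ.λ.1 0) 0) ((λ.λ.λ.1 0) (λ.(λ.0) 0))
  →5  (λ.λ.1 0) (λ.λ.1 0) ((λ.λ.λ.1 0) (λ.(λ.0) 0))
  →6  (λ.(λ.λ.1 0) 0) ((λ.λ.λ.1 0) (λ.(λ.0) 0))
  →7  (λ.λ.1 0) ((λ.λ.λ.1 0) (λ.(λ.0) 0))
  →8  λ.(λ.λ.λ.1 0) (λ.(λ.0) 0) 0
  →9  λ.(λ.λ.1 0) 0
  →10  λ.λ.1 0

Term B:
  start: (λ.0 (0 0)) (λ.λ.1 0)
  →1  (λ.λ.1 0) ((λ.λ.1 0) (λ.λ.1 0))
  →2  λ.(λ.λ.1 0) (λ.λ.1 0) 0
  →3  λ.(λ.(λ.λ.1 0) 0) 0
  →4  λ.(λ.λ.1 0) 0
  →5  λ.λ.1 0

Answer: SAME — A ⇓ λ.λ.1 0, B ⇓ λ.λ.1 0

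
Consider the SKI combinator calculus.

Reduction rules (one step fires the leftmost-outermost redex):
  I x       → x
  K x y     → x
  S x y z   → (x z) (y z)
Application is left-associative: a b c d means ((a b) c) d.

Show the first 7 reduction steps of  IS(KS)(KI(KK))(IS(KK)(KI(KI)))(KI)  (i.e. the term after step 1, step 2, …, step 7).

  start: IS(KS)(KI(KK))(IS(KK)(KI(KI)))(KI)
  step 1: S(KS)(KI(KK))(IS(KK)(KI(KI)))(KI)
  step 2: KS(IS(KK)(KI(KI)))(KI(KK)(IS(KK)(KI(KI))))(KI)
  step 3: S(KI(KK)(IS(KK)(KI(KI))))(KI)
  step 4: S(I(IS(KK)(KI(KI))))(KI)
  step 5: S(IS(KK)(KI(KI)))(KI)
  step 6: S(S(KK)(KI(KI)))(KI)
  step 7: S(S(KK)I)(KI)

Answer: after 7 steps: S(S(KK)I)(KI)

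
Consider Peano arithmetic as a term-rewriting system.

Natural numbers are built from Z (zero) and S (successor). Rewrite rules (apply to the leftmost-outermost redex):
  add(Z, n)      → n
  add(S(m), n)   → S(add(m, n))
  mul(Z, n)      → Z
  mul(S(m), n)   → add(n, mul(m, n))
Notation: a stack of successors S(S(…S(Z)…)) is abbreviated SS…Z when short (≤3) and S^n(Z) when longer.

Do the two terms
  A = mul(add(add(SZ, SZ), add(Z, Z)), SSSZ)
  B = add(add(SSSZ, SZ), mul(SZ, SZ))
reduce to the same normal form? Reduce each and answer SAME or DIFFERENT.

Term A:
  start: mul(add(add(SZ, SZ), add(Z, Z)), SSSZ)
  [1] mul(add(S(add(Z, SZ)), add(Z, Z)), SSSZ)
  [2] mul(S(add(add(Z, SZ), add(Z, Z))), SSSZ)
  [3] add(SSSZ, mul(add(add(Z, SZ), add(Z, Z)), SSSZ))
  [4] S(add(SSZ, mul(add(add(Z, SZ), add(Z, Z)), SSSZ)))
  [5] S(S(add(SZ, mul(add(add(Z, SZ), add(Z, Z)), SSSZ))))
  [6] S(S(S(add(Z, mul(add(add(Z, SZ), add(Z, Z)), SSSZ)))))
  [7] S(S(S(mul(add(add(Z, SZ), add(Z, Z)), SSSZ))))
  [8] S(S(S(mul(add(SZ, add(Z, Z)), SSSZ))))
  [9] S(S(S(mul(S(add(Z, add(Z, Z))), SSSZ))))
  [10] S(S(S(add(SSSZ, mul(add(Z, add(Z, Z)), SSSZ)))))
  [11] S(S(S(S(add(SSZ, mul(add(Z, add(Z, Z)), SSSZ))))))
  [12] S(S(S(S(S(add(SZ, mul(add(Z, add(Z, Z)), SSSZ)))))))
  [13] S(S(S(S(S(S(add(Z, mul(add(Z, add(Z, Z)), SSSZ))))))))
  [14] S(S(S(S(S(S(mul(add(Z, add(Z, Z)), SSSZ)))))))
  [15] S(S(S(S(S(S(mul(add(Z, Z), SSSZ)))))))
  [16] S(S(S(S(S(S(mul(Z, SSSZ)))))))
  [17] S^6(Z)

Term B:
  start: add(add(SSSZ, SZ), mul(SZ, SZ))
  [1] add(S(add(SSZ, SZ)), mul(SZ, SZ))
  [2] S(add(add(SSZ, SZ), mul(SZ, SZ)))
  [3] S(add(S(add(SZ, SZ)), mul(SZ, SZ)))
  [4] S(S(add(add(SZ, SZ), mul(SZ, SZ))))
  [5] S(S(add(S(add(Z, SZ)), mul(SZ, SZ))))
  [6] S(S(S(add(add(Z, SZ), mul(SZ, SZ)))))
  [7] S(S(S(add(SZ, mul(SZ, SZ)))))
  [8] S(S(S(S(add(Z, mul(SZ, SZ))))))
  [9] S(S(S(S(mul(SZ, SZ)))))
  [10] S(S(S(S(add(SZ, mul(Z, SZ))))))
  [11] S(S(S(S(S(add(Z, mul(Z, SZ)))))))
  [12] S(S(S(S(S(mul(Z, SZ))))))
  [13] S^5(Z)

Answer: DIFFERENT — A ⇓ S^6(Z), B ⇓ S^5(Z)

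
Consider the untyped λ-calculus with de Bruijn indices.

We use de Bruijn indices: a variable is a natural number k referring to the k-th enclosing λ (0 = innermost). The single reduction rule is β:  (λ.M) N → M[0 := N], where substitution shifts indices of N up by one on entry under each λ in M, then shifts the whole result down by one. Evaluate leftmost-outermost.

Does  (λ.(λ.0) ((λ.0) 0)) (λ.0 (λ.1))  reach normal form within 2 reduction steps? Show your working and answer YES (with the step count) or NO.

Answer: NO — after 2 steps the term is (λ.0) (λ.0 (λ.1)), not yet normal

Derivation:
  start: (λ.(λ.0) ((λ.0) 0)) (λ.0 (λ.1))
  →1  (λ.0) ((λ.0) (λ.0 (λ.1)))
  →2  (λ.0) (λ.0 (λ.1))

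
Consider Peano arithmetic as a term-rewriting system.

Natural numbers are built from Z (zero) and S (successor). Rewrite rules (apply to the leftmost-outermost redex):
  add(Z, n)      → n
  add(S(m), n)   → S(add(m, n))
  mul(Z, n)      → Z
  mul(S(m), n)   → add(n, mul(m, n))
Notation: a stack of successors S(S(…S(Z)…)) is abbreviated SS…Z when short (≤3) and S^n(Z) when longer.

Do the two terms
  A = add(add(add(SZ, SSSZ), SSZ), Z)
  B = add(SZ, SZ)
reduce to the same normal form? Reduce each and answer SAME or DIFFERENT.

Answer: DIFFERENT — A ⇓ S^6(Z), B ⇓ SSZ

Derivation:
Term A:
  start: add(add(add(SZ, SSSZ), SSZ), Z)
  [1] add(add(S(add(Z, SSSZ)), SSZ), Z)
  [2] add(S(add(add(Z, SSSZ), SSZ)), Z)
  [3] S(add(add(add(Z, SSSZ), SSZ), Z))
  [4] S(add(add(SSSZ, SSZ), Z))
  [5] S(add(S(add(SSZ, SSZ)), Z))
  [6] S(S(add(add(SSZ, SSZ), Z)))
  [7] S(S(add(S(add(SZ, SSZ)), Z)))
  [8] S(S(S(add(add(SZ, SSZ), Z))))
  [9] S(S(S(add(S(add(Z, SSZ)), Z))))
  [10] S(S(S(S(add(add(Z, SSZ), Z)))))
  [11] S(S(S(S(add(SSZ, Z)))))
  [12] S(S(S(S(S(add(SZ, Z))))))
  [13] S(S(S(S(S(S(add(Z, Z)))))))
  [14] S^6(Z)

Term B:
  start: add(SZ, SZ)
  [1] S(add(Z, SZ))
  [2] SSZ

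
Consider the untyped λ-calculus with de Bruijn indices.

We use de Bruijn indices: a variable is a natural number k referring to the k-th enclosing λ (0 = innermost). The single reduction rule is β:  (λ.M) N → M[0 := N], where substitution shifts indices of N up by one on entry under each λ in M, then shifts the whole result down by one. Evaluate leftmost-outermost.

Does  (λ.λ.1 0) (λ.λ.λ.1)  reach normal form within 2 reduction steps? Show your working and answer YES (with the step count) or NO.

  start: (λ.λ.1 0) (λ.λ.λ.1)
  step 1: λ.(λ.λ.λ.1) 0
  step 2: λ.λ.λ.1

Answer: YES — reaches normal form λ.λ.λ.1 in 2 ≤ 2 steps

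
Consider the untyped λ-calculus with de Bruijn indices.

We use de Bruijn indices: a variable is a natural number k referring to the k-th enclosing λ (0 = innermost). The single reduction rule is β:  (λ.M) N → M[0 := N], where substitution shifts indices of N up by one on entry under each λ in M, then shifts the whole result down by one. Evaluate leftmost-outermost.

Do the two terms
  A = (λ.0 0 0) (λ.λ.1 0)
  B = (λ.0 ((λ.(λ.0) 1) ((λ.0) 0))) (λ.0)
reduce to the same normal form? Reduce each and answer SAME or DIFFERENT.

Term A:
  start: (λ.0 0 0) (λ.λ.1 0)
  →1  (λ.λ.1 0) (λ.λ.1 0) (λ.λ.1 0)
  →2  (λ.(λ.λ.1 0) 0) (λ.λ.1 0)
  →3  (λ.λ.1 0) (λ.λ.1 0)
  →4  λ.(λ.λ.1 0) 0
  →5  λ.λ.1 0

Term B:
  start: (λ.0 ((λ.(λ.0) 1) ((λ.0) 0))) (λ.0)
  →1  (λ.0) ((λ.(λ.0) (λ.0)) ((λ.0) (λ.0)))
  →2  (λ.(λ.0) (λ.0)) ((λ.0) (λ.0))
  →3  (λ.0) (λ.0)
  →4  λ.0

Answer: DIFFERENT — A ⇓ λ.λ.1 0, B ⇓ λ.0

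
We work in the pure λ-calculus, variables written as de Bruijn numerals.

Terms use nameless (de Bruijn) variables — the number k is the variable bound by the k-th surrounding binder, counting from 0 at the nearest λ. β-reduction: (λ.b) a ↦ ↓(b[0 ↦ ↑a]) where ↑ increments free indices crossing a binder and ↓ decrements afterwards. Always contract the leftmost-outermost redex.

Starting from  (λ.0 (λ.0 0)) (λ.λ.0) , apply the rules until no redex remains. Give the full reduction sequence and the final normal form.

  start: (λ.0 (λ.0 0)) (λ.λ.0)
  →1  (λ.λ.0) (λ.0 0)
  →2  λ.0

Answer: normal form = λ.0  (in 2 steps)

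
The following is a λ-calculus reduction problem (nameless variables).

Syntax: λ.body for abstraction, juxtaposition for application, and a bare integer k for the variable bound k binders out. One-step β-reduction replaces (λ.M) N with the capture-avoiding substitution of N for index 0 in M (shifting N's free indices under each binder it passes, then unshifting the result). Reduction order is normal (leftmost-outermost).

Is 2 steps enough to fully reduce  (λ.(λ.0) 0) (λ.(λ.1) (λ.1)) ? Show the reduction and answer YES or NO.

Answer: NO — after 2 steps the term is λ.(λ.1) (λ.1), not yet normal

Working:
  start: (λ.(λ.0) 0) (λ.(λ.1) (λ.1))
  step 1: (λ.0) (λ.(λ.1) (λ.1))
  step 2: λ.(λ.1) (λ.1)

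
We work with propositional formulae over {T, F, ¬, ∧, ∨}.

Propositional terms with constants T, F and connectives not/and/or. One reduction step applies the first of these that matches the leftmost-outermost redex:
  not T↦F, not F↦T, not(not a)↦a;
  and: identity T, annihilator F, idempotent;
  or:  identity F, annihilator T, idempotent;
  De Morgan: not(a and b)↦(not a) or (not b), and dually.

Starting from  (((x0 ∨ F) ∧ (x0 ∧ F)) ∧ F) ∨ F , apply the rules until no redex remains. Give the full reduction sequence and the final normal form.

  start: (((x0 ∨ F) ∧ (x0 ∧ F)) ∧ F) ∨ F
  [1] ((x0 ∨ F) ∧ (x0 ∧ F)) ∧ F
  [2] F

Answer: normal form = F  (in 2 steps)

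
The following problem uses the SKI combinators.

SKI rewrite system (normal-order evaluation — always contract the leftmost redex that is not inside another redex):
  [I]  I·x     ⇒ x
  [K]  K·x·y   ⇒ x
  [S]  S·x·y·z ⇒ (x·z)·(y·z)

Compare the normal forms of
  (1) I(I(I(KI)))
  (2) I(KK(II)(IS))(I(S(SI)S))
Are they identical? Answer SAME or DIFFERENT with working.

Answer: DIFFERENT — A ⇓ KI, B ⇓ S

Reduction:
Term A:
  start: I(I(I(KI)))
  [1] I(I(KI))
  [2] I(KI)
  [3] KI

Term B:
  start: I(KK(II)(IS))(I(S(SI)S))
  [1] KK(II)(IS)(I(S(SI)S))
  [2] K(IS)(I(S(SI)S))
  [3] IS
  [4] S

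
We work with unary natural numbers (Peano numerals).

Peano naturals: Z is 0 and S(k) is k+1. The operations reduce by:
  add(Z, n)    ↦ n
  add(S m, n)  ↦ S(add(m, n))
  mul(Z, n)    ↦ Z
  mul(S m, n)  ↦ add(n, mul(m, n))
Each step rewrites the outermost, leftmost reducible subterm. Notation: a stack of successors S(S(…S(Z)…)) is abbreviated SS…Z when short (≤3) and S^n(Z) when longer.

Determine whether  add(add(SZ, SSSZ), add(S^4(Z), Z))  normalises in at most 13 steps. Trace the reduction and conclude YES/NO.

  start: add(add(SZ, SSSZ), add(S^4(Z), Z))
  →1  add(S(add(Z, SSSZ)), add(S^4(Z), Z))
  →2  S(add(add(Z, SSSZ), add(S^4(Z), Z)))
  →3  S(add(SSSZ, add(S^4(Z), Z)))
  →4  S(S(add(SSZ, add(S^4(Z), Z))))
  →5  S(S(S(add(SZ, add(S^4(Z), Z)))))
  →6  S(S(S(S(add(Z, add(S^4(Z), Z))))))
  →7  S(S(S(S(add(S^4(Z), Z)))))
  →8  S(S(S(S(S(add(SSSZ, Z))))))
  →9  S(S(S(S(S(S(add(SSZ, Z)))))))
  →10  S(S(S(S(S(S(S(add(SZ, Z))))))))
  →11  S(S(S(S(S(S(S(S(add(Z, Z)))))))))
  →12  S^8(Z)

Answer: YES — reaches normal form S^8(Z) in 12 ≤ 13 steps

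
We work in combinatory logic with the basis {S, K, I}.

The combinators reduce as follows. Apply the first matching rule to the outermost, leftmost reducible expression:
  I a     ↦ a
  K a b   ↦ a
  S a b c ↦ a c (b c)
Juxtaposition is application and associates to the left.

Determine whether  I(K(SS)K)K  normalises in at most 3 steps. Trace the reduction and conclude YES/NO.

  start: I(K(SS)K)K
  step 1: K(SS)KK
  step 2: SSK

Answer: YES — reaches normal form SSK in 2 ≤ 3 steps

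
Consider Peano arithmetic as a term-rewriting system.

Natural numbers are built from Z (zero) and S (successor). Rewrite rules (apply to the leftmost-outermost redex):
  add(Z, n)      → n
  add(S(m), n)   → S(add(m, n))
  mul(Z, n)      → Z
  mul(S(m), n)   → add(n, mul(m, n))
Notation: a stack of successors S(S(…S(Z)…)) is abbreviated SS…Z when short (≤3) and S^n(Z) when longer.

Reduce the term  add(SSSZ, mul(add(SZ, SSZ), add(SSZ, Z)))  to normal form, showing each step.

  start: add(SSSZ, mul(add(SZ, SSZ), add(SSZ, Z)))
  [1] S(add(SSZ, mul(add(SZ, SSZ), add(SSZ, Z))))
  [2] S(S(add(SZ, mul(add(SZ, SSZ), add(SSZ, Z)))))
  [3] S(S(S(add(Z, mul(add(SZ, SSZ), add(SSZ, Z))))))
  [4] S(S(S(mul(add(SZ, SSZ), add(SSZ, Z)))))
  [5] S(S(S(mul(S(add(Z, SSZ)), add(SSZ, Z)))))
  [6] S(S(S(add(add(SSZ, Z), mul(add(Z, SSZ), add(SSZ, Z))))))
  [7] S(S(S(add(S(add(SZ, Z)), mul(add(Z, SSZ), add(SSZ, Z))))))
  [8] S(S(S(S(add(add(SZ, Z), mul(add(Z, SSZ), add(SSZ, Z)))))))
  [9] S(S(S(S(add(S(add(Z, Z)), mul(add(Z, SSZ), add(SSZ, Z)))))))
  [10] S(S(S(S(S(add(add(Z, Z), mul(add(Z, SSZ), add(SSZ, Z))))))))
  [11] S(S(S(S(S(add(Z, mul(add(Z, SSZ), add(SSZ, Z))))))))
  [12] S(S(S(S(S(mul(add(Z, SSZ), add(SSZ, Z)))))))
  [13] S(S(S(S(S(mul(SSZ, add(SSZ, Z)))))))
  [14] S(S(S(S(S(add(add(SSZ, Z), mul(SZ, add(SSZ, Z))))))))
  [15] S(S(S(S(S(add(S(add(SZ, Z)), mul(SZ, add(SSZ, Z))))))))
  [16] S(S(S(S(S(S(add(add(SZ, Z), mul(SZ, add(SSZ, Z)))))))))
  [17] S(S(S(S(S(S(add(S(add(Z, Z)), mul(SZ, add(SSZ, Z)))))))))
  [18] S(S(S(S(S(S(S(add(add(Z, Z), mul(SZ, add(SSZ, Z))))))))))
  [19] S(S(S(S(S(S(S(add(Z, mul(SZ, add(SSZ, Z))))))))))
  [20] S(S(S(S(S(S(S(mul(SZ, add(SSZ, Z)))))))))
  [21] S(S(S(S(S(S(S(add(add(SSZ, Z), mul(Z, add(SSZ, Z))))))))))
  [22] S(S(S(S(S(S(S(add(S(add(SZ, Z)), mul(Z, add(SSZ, Z))))))))))
  [23] S(S(S(S(S(S(S(S(add(add(SZ, Z), mul(Z, add(SSZ, Z)))))))))))
  [24] S(S(S(S(S(S(S(S(add(S(add(Z, Z)), mul(Z, add(SSZ, Z)))))))))))
  [25] S(S(S(S(S(S(S(S(S(add(add(Z, Z), mul(Z, add(SSZ, Z))))))))))))
  [26] S(S(S(S(S(S(S(S(S(add(Z, mul(Z, add(SSZ, Z))))))))))))
  [27] S(S(S(S(S(S(S(S(S(mul(Z, add(SSZ, Z)))))))))))
  [28] S^9(Z)

Answer: normal form = S^9(Z)  (in 28 steps)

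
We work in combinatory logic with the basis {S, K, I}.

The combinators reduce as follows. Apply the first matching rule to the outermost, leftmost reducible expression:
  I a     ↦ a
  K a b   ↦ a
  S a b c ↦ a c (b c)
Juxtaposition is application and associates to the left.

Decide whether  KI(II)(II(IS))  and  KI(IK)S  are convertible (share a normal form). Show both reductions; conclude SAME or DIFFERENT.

Term A:
  start: KI(II)(II(IS))
  step 1: I(II(IS))
  step 2: II(IS)
  step 3: I(IS)
  step 4: IS
  step 5: S

Term B:
  start: KI(IK)S
  step 1: IS
  step 2: S

Answer: SAME — A ⇓ S, B ⇓ S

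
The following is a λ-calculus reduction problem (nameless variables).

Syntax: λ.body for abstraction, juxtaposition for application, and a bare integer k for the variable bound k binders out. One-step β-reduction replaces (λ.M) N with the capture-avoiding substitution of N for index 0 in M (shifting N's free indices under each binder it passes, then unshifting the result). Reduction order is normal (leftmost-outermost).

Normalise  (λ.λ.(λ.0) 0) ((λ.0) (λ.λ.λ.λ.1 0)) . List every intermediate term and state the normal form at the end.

Answer: normal form = λ.0  (in 2 steps)

Reduction:
  start: (λ.λ.(λ.0) 0) ((λ.0) (λ.λ.λ.λ.1 0))
  →1  λ.(λ.0) 0
  →2  λ.0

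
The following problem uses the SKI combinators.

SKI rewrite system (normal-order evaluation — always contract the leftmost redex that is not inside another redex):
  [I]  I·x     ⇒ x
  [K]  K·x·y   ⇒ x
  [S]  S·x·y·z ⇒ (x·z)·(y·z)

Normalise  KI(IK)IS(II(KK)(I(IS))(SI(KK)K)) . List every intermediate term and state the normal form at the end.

  start: KI(IK)IS(II(KK)(I(IS))(SI(KK)K))
  step 1: IIS(II(KK)(I(IS))(SI(KK)K))
  step 2: IS(II(KK)(I(IS))(SI(KK)K))
  step 3: S(II(KK)(I(IS))(SI(KK)K))
  step 4: S(I(KK)(I(IS))(SI(KK)K))
  step 5: S(KK(I(IS))(SI(KK)K))
  step 6: S(K(SI(KK)K))
  step 7: S(K(IK(KKK)))
  step 8: S(K(K(KKK)))
  step 9: S(K(KK))

Answer: normal form = S(K(KK))  (in 9 steps)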